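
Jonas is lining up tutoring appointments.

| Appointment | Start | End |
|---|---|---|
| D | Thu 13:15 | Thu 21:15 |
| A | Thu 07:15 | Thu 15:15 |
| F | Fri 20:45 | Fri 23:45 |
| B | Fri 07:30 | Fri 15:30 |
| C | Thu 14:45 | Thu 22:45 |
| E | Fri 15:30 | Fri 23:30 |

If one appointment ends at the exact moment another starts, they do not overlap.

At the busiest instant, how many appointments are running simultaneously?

3

Sort all start/end points and keep a running count:
Thu 07:15 start A → 1
Thu 13:15 start D → 2
Thu 14:45 start C → 3
Thu 15:15 end A → 2
Thu 21:15 end D → 1
Thu 22:45 end C → 0
Fri 07:30 start B → 1
Fri 15:30 end B → 0
Fri 15:30 start E → 1
Fri 20:45 start F → 2
Fri 23:30 end E → 1
Fri 23:45 end F → 0
Peak is 3, at Thu 14:45 (A, C, D).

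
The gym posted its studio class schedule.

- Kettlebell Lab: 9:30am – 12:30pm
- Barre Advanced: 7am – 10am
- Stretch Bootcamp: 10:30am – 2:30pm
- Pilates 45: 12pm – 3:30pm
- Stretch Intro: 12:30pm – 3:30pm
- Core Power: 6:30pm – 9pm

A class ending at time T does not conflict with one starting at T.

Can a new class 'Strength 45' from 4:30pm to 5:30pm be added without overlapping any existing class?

Barre Advanced: ends 10am at or before Strength 45 starts 4:30pm → clear.
Kettlebell Lab: ends 12:30pm at or before Strength 45 starts 4:30pm → clear.
Stretch Bootcamp: ends 2:30pm at or before Strength 45 starts 4:30pm → clear.
Pilates 45: ends 3:30pm at or before Strength 45 starts 4:30pm → clear.
Stretch Intro: ends 3:30pm at or before Strength 45 starts 4:30pm → clear.
Core Power: starts 6:30pm at or after Strength 45 ends 5:30pm → clear.

Yes — the slot is free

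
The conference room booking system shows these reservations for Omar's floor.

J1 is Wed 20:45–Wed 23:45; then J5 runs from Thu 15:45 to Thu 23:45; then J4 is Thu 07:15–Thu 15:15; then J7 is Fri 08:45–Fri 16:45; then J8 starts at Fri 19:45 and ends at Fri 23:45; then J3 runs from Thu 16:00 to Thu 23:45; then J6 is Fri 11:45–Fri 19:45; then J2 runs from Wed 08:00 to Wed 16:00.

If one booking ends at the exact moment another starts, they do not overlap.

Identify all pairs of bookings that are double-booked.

Sorted by start: J2, J1, J4, J5, J3, J7, J6, J8.
J1 starts after J2 ends, so nothing later overlaps J2 either.
J4 starts after J1 ends, so nothing later overlaps J1 either.
J5 starts after J4 ends, so nothing later overlaps J4 either.
J3 starts before J5 ends → J5 and J3 overlap.
J7 starts after J5 ends, so nothing later overlaps J5 either.
J7 starts after J3 ends, so nothing later overlaps J3 either.
J6 starts before J7 ends → J7 and J6 overlap.
J8 starts after J7 ends.
J8 starts exactly when J6 ends (back-to-back, no overlap).

J3 & J5, J6 & J7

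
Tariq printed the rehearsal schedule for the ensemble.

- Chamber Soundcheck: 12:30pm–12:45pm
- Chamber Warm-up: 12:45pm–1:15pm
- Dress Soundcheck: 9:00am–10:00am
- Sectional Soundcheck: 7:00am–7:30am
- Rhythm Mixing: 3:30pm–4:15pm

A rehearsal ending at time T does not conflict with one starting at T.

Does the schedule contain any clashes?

Check each pair: they overlap iff neither finishes before the other starts.
Sorted by start: Sectional Soundcheck, Dress Soundcheck, Chamber Soundcheck, Chamber Warm-up, Rhythm Mixing.
Dress Soundcheck starts after Sectional Soundcheck ends, so Sectional Soundcheck has no further overlaps.
Chamber Soundcheck starts after Dress Soundcheck ends, so Dress Soundcheck has no further overlaps.
Chamber Warm-up starts exactly when Chamber Soundcheck ends (back-to-back, no overlap), so Chamber Soundcheck has no further overlaps.
Rhythm Mixing starts after Chamber Warm-up ends.
Every pair is clear; the schedule has no overlaps.

No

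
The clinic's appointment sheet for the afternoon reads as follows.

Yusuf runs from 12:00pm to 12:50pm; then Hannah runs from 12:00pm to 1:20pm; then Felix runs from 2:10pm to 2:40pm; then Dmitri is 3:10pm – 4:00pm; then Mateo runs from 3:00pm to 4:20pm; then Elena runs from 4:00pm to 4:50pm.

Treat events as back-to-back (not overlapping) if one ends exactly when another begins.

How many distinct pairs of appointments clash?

3

Sorted by start: Yusuf, Hannah, Felix, Mateo, Dmitri, Elena.
Hannah starts before Yusuf ends → Yusuf and Hannah overlap.
Felix starts after Yusuf ends, so nothing later overlaps Yusuf either.
Felix starts after Hannah ends, so nothing later overlaps Hannah either.
Mateo starts after Felix ends, so nothing later overlaps Felix either.
Dmitri starts before Mateo ends → Mateo and Dmitri overlap.
Elena starts before Mateo ends → Mateo and Elena overlap.
Elena starts exactly when Dmitri ends (back-to-back, no overlap).
Overlapping pairs: Dmitri & Mateo, Elena & Mateo, Hannah & Yusuf — 3 in total.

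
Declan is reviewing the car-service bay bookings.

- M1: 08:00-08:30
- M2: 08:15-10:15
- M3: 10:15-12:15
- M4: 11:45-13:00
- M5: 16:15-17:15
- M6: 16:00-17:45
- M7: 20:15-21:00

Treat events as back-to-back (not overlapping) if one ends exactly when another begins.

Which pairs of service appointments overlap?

M1 & M2, M3 & M4, M5 & M6

Check each pair: they overlap iff neither finishes before the other starts.
Sorted by start: M1, M2, M3, M4, M6, M5, M7.
M2 starts before M1 ends → M1 and M2 overlap.
M3 starts after M1 ends, so M1 has no further overlaps.
M3 starts exactly when M2 ends (back-to-back, no overlap), so M2 has no further overlaps.
M4 starts before M3 ends → M3 and M4 overlap.
M6 starts after M3 ends, so M3 has no further overlaps.
M6 starts after M4 ends, so M4 has no further overlaps.
M5 starts before M6 ends → M6 and M5 overlap.
M7 starts after M6 ends.
M7 starts after M5 ends.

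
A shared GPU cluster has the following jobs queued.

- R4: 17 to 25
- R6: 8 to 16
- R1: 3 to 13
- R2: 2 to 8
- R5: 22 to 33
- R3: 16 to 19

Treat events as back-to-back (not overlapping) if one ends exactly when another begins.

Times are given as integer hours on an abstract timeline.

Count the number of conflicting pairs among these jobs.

Sorted by start: R2, R1, R6, R3, R4, R5.
R1 starts before R2 ends → R2 and R1 overlap.
R6 starts exactly when R2 ends (back-to-back, no overlap), so nothing later overlaps R2 either.
R6 starts before R1 ends → R1 and R6 overlap.
R3 starts after R1 ends, so nothing later overlaps R1 either.
R3 starts exactly when R6 ends (back-to-back, no overlap), so nothing later overlaps R6 either.
R4 starts before R3 ends → R3 and R4 overlap.
R5 starts after R3 ends.
R5 starts before R4 ends → R4 and R5 overlap.
Overlapping pairs: R1 & R2, R1 & R6, R3 & R4, R4 & R5 — 4 in total.

4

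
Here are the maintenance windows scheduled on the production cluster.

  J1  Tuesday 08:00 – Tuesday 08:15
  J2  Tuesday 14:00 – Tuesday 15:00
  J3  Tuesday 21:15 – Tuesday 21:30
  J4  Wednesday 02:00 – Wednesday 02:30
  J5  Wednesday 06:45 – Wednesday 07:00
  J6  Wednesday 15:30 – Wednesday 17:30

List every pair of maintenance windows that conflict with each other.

no overlapping pairs

Sorted by start: J1, J2, J3, J4, J5, J6.
J2 starts after J1 ends, so nothing later overlaps J1 either.
J3 starts after J2 ends, so nothing later overlaps J2 either.
J4 starts after J3 ends, so nothing later overlaps J3 either.
J5 starts after J4 ends, so nothing later overlaps J4 either.
J6 starts after J5 ends.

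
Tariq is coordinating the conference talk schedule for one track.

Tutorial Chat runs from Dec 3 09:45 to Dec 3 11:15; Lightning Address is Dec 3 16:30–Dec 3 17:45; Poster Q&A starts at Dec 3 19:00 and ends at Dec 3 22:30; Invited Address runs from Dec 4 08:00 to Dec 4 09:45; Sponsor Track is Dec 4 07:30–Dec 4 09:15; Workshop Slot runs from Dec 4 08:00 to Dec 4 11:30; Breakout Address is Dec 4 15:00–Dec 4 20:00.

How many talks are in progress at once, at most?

3

Sweep the timeline, counting +1 at each start and −1 at each end (ends before starts at a tie):
Dec 3 09:45 start Tutorial Chat → 1
Dec 3 11:15 end Tutorial Chat → 0
Dec 3 16:30 start Lightning Address → 1
Dec 3 17:45 end Lightning Address → 0
Dec 3 19:00 start Poster Q&A → 1
Dec 3 22:30 end Poster Q&A → 0
Dec 4 07:30 start Sponsor Track → 1
Dec 4 08:00 start Invited Address → 2
Dec 4 08:00 start Workshop Slot → 3
Dec 4 09:15 end Sponsor Track → 2
Dec 4 09:45 end Invited Address → 1
Dec 4 11:30 end Workshop Slot → 0
Dec 4 15:00 start Breakout Address → 1
Dec 4 20:00 end Breakout Address → 0
Peak is 3, at Dec 4 08:00 (Invited Address, Sponsor Track, Workshop Slot).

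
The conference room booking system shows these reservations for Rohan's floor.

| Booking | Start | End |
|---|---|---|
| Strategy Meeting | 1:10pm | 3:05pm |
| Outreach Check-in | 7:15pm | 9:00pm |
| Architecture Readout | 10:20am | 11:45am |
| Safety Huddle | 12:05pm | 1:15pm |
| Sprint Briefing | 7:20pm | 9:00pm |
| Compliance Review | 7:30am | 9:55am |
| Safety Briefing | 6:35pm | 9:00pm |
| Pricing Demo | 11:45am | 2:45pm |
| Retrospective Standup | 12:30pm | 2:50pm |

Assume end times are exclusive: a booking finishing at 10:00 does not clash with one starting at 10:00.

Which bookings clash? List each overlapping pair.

Outreach Check-in & Safety Briefing, Outreach Check-in & Sprint Briefing, Pricing Demo & Retrospective Standup, Pricing Demo & Safety Huddle, Pricing Demo & Strategy Meeting, Retrospective Standup & Safety Huddle, Retrospective Standup & Strategy Meeting, Safety Briefing & Sprint Briefing, Safety Huddle & Strategy Meeting

Sorted by start: Compliance Review, Architecture Readout, Pricing Demo, Safety Huddle, Retrospective Standup, Strategy Meeting, Safety Briefing, Outreach Check-in, Sprint Briefing.
Architecture Readout starts after Compliance Review ends, so Compliance Review has no further overlaps.
Pricing Demo starts exactly when Architecture Readout ends (back-to-back, no overlap), so Architecture Readout has no further overlaps.
Safety Huddle starts before Pricing Demo ends → Pricing Demo and Safety Huddle overlap.
Retrospective Standup starts before Pricing Demo ends → Pricing Demo and Retrospective Standup overlap.
Strategy Meeting starts before Pricing Demo ends → Pricing Demo and Strategy Meeting overlap.
Safety Briefing starts after Pricing Demo ends, so Pricing Demo has no further overlaps.
Retrospective Standup starts before Safety Huddle ends → Safety Huddle and Retrospective Standup overlap.
Strategy Meeting starts before Safety Huddle ends → Safety Huddle and Strategy Meeting overlap.
Safety Briefing starts after Safety Huddle ends, so Safety Huddle has no further overlaps.
Strategy Meeting starts before Retrospective Standup ends → Retrospective Standup and Strategy Meeting overlap.
Safety Briefing starts after Retrospective Standup ends, so Retrospective Standup has no further overlaps.
Safety Briefing starts after Strategy Meeting ends, so Strategy Meeting has no further overlaps.
Outreach Check-in starts before Safety Briefing ends → Safety Briefing and Outreach Check-in overlap.
Sprint Briefing starts before Safety Briefing ends → Safety Briefing and Sprint Briefing overlap.
Sprint Briefing starts before Outreach Check-in ends → Outreach Check-in and Sprint Briefing overlap.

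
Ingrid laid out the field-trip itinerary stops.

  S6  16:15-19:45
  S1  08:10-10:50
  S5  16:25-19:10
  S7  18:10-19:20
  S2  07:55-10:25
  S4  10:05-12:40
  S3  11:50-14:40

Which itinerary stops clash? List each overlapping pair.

S1 & S2, S1 & S4, S2 & S4, S3 & S4, S5 & S6, S5 & S7, S6 & S7

Sorted by start: S2, S1, S4, S3, S6, S5, S7.
S1 starts before S2 ends → S2 and S1 overlap.
S4 starts before S2 ends → S2 and S4 overlap.
S3 starts after S2 ends, so nothing later overlaps S2 either.
S4 starts before S1 ends → S1 and S4 overlap.
S3 starts after S1 ends, so nothing later overlaps S1 either.
S3 starts before S4 ends → S4 and S3 overlap.
S6 starts after S4 ends, so nothing later overlaps S4 either.
S6 starts after S3 ends, so nothing later overlaps S3 either.
S5 starts before S6 ends → S6 and S5 overlap.
S7 starts before S6 ends → S6 and S7 overlap.
S7 starts before S5 ends → S5 and S7 overlap.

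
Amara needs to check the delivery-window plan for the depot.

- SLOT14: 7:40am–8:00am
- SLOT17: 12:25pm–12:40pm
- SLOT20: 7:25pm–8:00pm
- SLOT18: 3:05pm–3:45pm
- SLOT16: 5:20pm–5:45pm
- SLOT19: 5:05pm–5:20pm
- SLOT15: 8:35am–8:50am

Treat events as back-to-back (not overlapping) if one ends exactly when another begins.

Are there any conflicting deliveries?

Sorted by start: SLOT14, SLOT15, SLOT17, SLOT18, SLOT19, SLOT16, SLOT20.
SLOT15 starts after SLOT14 ends — done with SLOT14.
SLOT17 starts after SLOT15 ends — done with SLOT15.
SLOT18 starts after SLOT17 ends — done with SLOT17.
SLOT19 starts after SLOT18 ends — done with SLOT18.
SLOT16 starts exactly when SLOT19 ends (back-to-back, no overlap) — done with SLOT19.
SLOT20 starts after SLOT16 ends.
Every pair is clear; the schedule has no overlaps.

No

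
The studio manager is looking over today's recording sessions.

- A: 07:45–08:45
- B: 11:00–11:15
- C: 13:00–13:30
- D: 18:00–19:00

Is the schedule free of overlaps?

Yes

Sorted by start: A, B, C, D.
B starts after A ends — done with A.
C starts after B ends — done with B.
D starts after C ends.
Every pair is clear; the schedule has no overlaps.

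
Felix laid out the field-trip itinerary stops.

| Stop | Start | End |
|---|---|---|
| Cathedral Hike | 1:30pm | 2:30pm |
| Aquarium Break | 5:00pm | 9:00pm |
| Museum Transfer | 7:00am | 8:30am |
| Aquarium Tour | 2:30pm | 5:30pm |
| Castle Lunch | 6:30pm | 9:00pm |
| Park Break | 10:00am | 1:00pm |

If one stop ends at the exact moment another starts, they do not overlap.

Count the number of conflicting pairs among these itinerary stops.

Check each pair: they overlap iff neither finishes before the other starts.
Sorted by start: Museum Transfer, Park Break, Cathedral Hike, Aquarium Tour, Aquarium Break, Castle Lunch.
Park Break starts after Museum Transfer ends; Museum Transfer is clear from here.
Cathedral Hike starts after Park Break ends; Park Break is clear from here.
Aquarium Tour starts exactly when Cathedral Hike ends (back-to-back, no overlap); Cathedral Hike is clear from here.
Aquarium Break starts before Aquarium Tour ends → Aquarium Tour and Aquarium Break overlap.
Castle Lunch starts after Aquarium Tour ends.
Castle Lunch starts before Aquarium Break ends → Aquarium Break and Castle Lunch overlap.
Overlapping pairs: Aquarium Break & Aquarium Tour, Aquarium Break & Castle Lunch — 2 in total.

2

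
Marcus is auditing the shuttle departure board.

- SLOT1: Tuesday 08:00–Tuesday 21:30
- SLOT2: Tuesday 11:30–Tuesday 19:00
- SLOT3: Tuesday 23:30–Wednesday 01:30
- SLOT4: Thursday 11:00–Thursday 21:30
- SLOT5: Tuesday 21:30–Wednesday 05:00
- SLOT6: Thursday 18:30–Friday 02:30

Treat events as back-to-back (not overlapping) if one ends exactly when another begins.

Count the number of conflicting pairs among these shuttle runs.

3

Sorted by start: SLOT1, SLOT2, SLOT5, SLOT3, SLOT4, SLOT6.
SLOT2 starts before SLOT1 ends → SLOT1 and SLOT2 overlap.
SLOT5 starts exactly when SLOT1 ends (back-to-back, no overlap), so nothing later overlaps SLOT1 either.
SLOT5 starts after SLOT2 ends, so nothing later overlaps SLOT2 either.
SLOT3 starts before SLOT5 ends → SLOT5 and SLOT3 overlap.
SLOT4 starts after SLOT5 ends, so nothing later overlaps SLOT5 either.
SLOT4 starts after SLOT3 ends, so nothing later overlaps SLOT3 either.
SLOT6 starts before SLOT4 ends → SLOT4 and SLOT6 overlap.
Overlapping pairs: SLOT1 & SLOT2, SLOT3 & SLOT5, SLOT4 & SLOT6 — 3 in total.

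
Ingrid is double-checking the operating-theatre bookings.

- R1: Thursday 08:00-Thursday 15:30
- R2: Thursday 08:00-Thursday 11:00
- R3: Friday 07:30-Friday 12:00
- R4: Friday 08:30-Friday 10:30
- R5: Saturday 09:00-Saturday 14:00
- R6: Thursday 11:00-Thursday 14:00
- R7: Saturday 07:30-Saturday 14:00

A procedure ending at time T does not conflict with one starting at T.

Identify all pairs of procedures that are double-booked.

R1 & R2, R1 & R6, R3 & R4, R5 & R7

Sorted by start: R1, R2, R6, R3, R4, R7, R5.
R2 starts before R1 ends → R1 and R2 overlap.
R6 starts before R1 ends → R1 and R6 overlap.
R3 starts after R1 ends — done with R1.
R6 starts exactly when R2 ends (back-to-back, no overlap) — done with R2.
R3 starts after R6 ends — done with R6.
R4 starts before R3 ends → R3 and R4 overlap.
R7 starts after R3 ends — done with R3.
R7 starts after R4 ends — done with R4.
R5 starts before R7 ends → R7 and R5 overlap.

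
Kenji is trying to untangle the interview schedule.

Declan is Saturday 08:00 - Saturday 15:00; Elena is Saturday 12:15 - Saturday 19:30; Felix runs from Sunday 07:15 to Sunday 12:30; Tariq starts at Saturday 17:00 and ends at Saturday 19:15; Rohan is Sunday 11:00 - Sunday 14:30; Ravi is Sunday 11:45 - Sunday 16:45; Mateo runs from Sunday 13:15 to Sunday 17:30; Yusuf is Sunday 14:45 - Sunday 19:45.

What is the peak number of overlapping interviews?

Sort all start/end points and keep a running count:
Saturday 08:00 start Declan → 1
Saturday 12:15 start Elena → 2
Saturday 15:00 end Declan → 1
Saturday 17:00 start Tariq → 2
Saturday 19:15 end Tariq → 1
Saturday 19:30 end Elena → 0
Sunday 07:15 start Felix → 1
Sunday 11:00 start Rohan → 2
Sunday 11:45 start Ravi → 3
Sunday 12:30 end Felix → 2
Sunday 13:15 start Mateo → 3
Sunday 14:30 end Rohan → 2
Sunday 14:45 start Yusuf → 3
Sunday 16:45 end Ravi → 2
Sunday 17:30 end Mateo → 1
Sunday 19:45 end Yusuf → 0
Peak is 3, at Sunday 11:45 (Felix, Ravi, Rohan).

3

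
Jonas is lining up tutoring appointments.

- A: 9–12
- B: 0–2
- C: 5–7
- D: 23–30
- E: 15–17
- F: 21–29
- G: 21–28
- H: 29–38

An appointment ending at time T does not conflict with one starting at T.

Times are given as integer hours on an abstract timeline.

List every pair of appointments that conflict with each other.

Check each pair: they overlap iff neither finishes before the other starts.
Sorted by start: B, C, A, E, F, G, D, H.
C starts after B ends, so nothing later overlaps B either.
A starts after C ends, so nothing later overlaps C either.
E starts after A ends, so nothing later overlaps A either.
F starts after E ends, so nothing later overlaps E either.
G starts before F ends → F and G overlap.
D starts before F ends → F and D overlap.
H starts exactly when F ends (back-to-back, no overlap).
D starts before G ends → G and D overlap.
H starts after G ends.
H starts before D ends → D and H overlap.

D & F, D & G, D & H, F & G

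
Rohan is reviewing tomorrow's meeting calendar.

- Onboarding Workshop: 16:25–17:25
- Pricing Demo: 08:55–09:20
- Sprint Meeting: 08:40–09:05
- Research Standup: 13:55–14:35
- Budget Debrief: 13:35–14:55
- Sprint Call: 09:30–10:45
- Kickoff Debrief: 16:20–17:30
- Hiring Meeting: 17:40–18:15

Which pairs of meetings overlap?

Budget Debrief & Research Standup, Kickoff Debrief & Onboarding Workshop, Pricing Demo & Sprint Meeting

Sorted by start: Sprint Meeting, Pricing Demo, Sprint Call, Budget Debrief, Research Standup, Kickoff Debrief, Onboarding Workshop, Hiring Meeting.
Pricing Demo starts before Sprint Meeting ends → Sprint Meeting and Pricing Demo overlap.
Sprint Call starts after Sprint Meeting ends — done with Sprint Meeting.
Sprint Call starts after Pricing Demo ends — done with Pricing Demo.
Budget Debrief starts after Sprint Call ends — done with Sprint Call.
Research Standup starts before Budget Debrief ends → Budget Debrief and Research Standup overlap.
Kickoff Debrief starts after Budget Debrief ends — done with Budget Debrief.
Kickoff Debrief starts after Research Standup ends — done with Research Standup.
Onboarding Workshop starts before Kickoff Debrief ends → Kickoff Debrief and Onboarding Workshop overlap.
Hiring Meeting starts after Kickoff Debrief ends.
Hiring Meeting starts after Onboarding Workshop ends.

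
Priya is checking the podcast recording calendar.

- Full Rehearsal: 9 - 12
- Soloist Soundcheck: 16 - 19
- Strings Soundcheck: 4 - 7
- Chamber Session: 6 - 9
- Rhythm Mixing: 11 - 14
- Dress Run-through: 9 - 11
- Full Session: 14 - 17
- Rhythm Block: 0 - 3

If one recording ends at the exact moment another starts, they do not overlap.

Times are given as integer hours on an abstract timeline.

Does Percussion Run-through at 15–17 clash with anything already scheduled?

Rhythm Block: ends 3 at or before Percussion Run-through starts 15 → clear.
Strings Soundcheck: ends 7 at or before Percussion Run-through starts 15 → clear.
Chamber Session: ends 9 at or before Percussion Run-through starts 15 → clear.
Dress Run-through: ends 11 at or before Percussion Run-through starts 15 → clear.
Full Rehearsal: ends 12 at or before Percussion Run-through starts 15 → clear.
Rhythm Mixing: ends 14 at or before Percussion Run-through starts 15 → clear.
Full Session: starts 14 before Percussion Run-through ends 17, and ends 17 after Percussion Run-through starts 15 → overlap.
Soloist Soundcheck: starts 16 before Percussion Run-through ends 17, and ends 19 after Percussion Run-through starts 15 → overlap.
Percussion Run-through overlaps Full Session, Soloist Soundcheck.

Yes — it overlaps Full Session, Soloist Soundcheck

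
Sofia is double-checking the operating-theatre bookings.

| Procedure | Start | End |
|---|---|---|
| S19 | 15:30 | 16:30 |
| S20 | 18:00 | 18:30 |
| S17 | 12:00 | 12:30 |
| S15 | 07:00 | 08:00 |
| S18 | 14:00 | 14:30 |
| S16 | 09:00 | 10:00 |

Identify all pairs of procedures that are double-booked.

Sorted by start: S15, S16, S17, S18, S19, S20.
S16 starts after S15 ends, so nothing later overlaps S15 either.
S17 starts after S16 ends, so nothing later overlaps S16 either.
S18 starts after S17 ends, so nothing later overlaps S17 either.
S19 starts after S18 ends, so nothing later overlaps S18 either.
S20 starts after S19 ends.

no conflicts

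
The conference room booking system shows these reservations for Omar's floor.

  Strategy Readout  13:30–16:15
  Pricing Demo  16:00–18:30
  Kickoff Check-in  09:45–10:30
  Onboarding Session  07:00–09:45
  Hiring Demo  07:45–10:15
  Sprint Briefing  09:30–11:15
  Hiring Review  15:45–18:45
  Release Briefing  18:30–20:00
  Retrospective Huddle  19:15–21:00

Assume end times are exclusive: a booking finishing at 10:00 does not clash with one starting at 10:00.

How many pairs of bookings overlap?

10

Check each pair: they overlap iff neither finishes before the other starts.
Sorted by start: Onboarding Session, Hiring Demo, Sprint Briefing, Kickoff Check-in, Strategy Readout, Hiring Review, Pricing Demo, Release Briefing, Retrospective Huddle.
Hiring Demo starts before Onboarding Session ends → Onboarding Session and Hiring Demo overlap.
Sprint Briefing starts before Onboarding Session ends → Onboarding Session and Sprint Briefing overlap.
Kickoff Check-in starts exactly when Onboarding Session ends (back-to-back, no overlap) — done with Onboarding Session.
Sprint Briefing starts before Hiring Demo ends → Hiring Demo and Sprint Briefing overlap.
Kickoff Check-in starts before Hiring Demo ends → Hiring Demo and Kickoff Check-in overlap.
Strategy Readout starts after Hiring Demo ends — done with Hiring Demo.
Kickoff Check-in starts before Sprint Briefing ends → Sprint Briefing and Kickoff Check-in overlap.
Strategy Readout starts after Sprint Briefing ends — done with Sprint Briefing.
Strategy Readout starts after Kickoff Check-in ends — done with Kickoff Check-in.
Hiring Review starts before Strategy Readout ends → Strategy Readout and Hiring Review overlap.
Pricing Demo starts before Strategy Readout ends → Strategy Readout and Pricing Demo overlap.
Release Briefing starts after Strategy Readout ends — done with Strategy Readout.
Pricing Demo starts before Hiring Review ends → Hiring Review and Pricing Demo overlap.
Release Briefing starts before Hiring Review ends → Hiring Review and Release Briefing overlap.
Retrospective Huddle starts after Hiring Review ends.
Release Briefing starts exactly when Pricing Demo ends (back-to-back, no overlap) — done with Pricing Demo.
Retrospective Huddle starts before Release Briefing ends → Release Briefing and Retrospective Huddle overlap.
Overlapping pairs: Hiring Demo & Kickoff Check-in, Hiring Demo & Onboarding Session, Hiring Demo & Sprint Briefing, Hiring Review & Pricing Demo, Hiring Review & Release Briefing, Hiring Review & Strategy Readout, Kickoff Check-in & Sprint Briefing, Onboarding Session & Sprint Briefing, Pricing Demo & Strategy Readout, Release Briefing & Retrospective Huddle — 10 in total.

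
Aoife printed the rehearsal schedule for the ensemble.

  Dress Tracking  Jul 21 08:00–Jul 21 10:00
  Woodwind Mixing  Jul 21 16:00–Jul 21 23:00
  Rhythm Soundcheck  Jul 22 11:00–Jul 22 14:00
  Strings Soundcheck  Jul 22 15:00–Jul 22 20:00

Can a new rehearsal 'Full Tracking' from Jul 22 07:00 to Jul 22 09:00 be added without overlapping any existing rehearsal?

Yes — the slot is free

Dress Tracking: ends Jul 21 10:00 at or before Full Tracking starts Jul 22 07:00 → clear.
Woodwind Mixing: ends Jul 21 23:00 at or before Full Tracking starts Jul 22 07:00 → clear.
Rhythm Soundcheck: starts Jul 22 11:00 at or after Full Tracking ends Jul 22 09:00 → clear.
Strings Soundcheck: starts Jul 22 15:00 at or after Full Tracking ends Jul 22 09:00 → clear.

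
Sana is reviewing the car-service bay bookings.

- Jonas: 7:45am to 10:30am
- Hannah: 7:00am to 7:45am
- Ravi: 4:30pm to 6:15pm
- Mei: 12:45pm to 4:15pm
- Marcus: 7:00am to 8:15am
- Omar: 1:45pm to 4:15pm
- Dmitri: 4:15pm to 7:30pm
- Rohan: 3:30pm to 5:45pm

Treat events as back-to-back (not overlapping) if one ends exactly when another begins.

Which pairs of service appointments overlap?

Dmitri & Ravi, Dmitri & Rohan, Hannah & Marcus, Jonas & Marcus, Mei & Omar, Mei & Rohan, Omar & Rohan, Ravi & Rohan

Two intervals overlap when each starts before the other ends.
Sorted by start: Marcus, Hannah, Jonas, Mei, Omar, Rohan, Dmitri, Ravi.
Hannah starts before Marcus ends → Marcus and Hannah overlap.
Jonas starts before Marcus ends → Marcus and Jonas overlap.
Mei starts after Marcus ends; Marcus is clear from here.
Jonas starts exactly when Hannah ends (back-to-back, no overlap); Hannah is clear from here.
Mei starts after Jonas ends; Jonas is clear from here.
Omar starts before Mei ends → Mei and Omar overlap.
Rohan starts before Mei ends → Mei and Rohan overlap.
Dmitri starts exactly when Mei ends (back-to-back, no overlap); Mei is clear from here.
Rohan starts before Omar ends → Omar and Rohan overlap.
Dmitri starts exactly when Omar ends (back-to-back, no overlap); Omar is clear from here.
Dmitri starts before Rohan ends → Rohan and Dmitri overlap.
Ravi starts before Rohan ends → Rohan and Ravi overlap.
Ravi starts before Dmitri ends → Dmitri and Ravi overlap.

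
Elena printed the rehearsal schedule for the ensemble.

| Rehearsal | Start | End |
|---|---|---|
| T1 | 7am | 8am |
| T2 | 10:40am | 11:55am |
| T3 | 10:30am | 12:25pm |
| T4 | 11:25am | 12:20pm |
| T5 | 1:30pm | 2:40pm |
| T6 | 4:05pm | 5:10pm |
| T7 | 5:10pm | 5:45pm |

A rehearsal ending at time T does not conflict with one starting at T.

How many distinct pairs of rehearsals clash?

3

Check each pair: they overlap iff neither finishes before the other starts.
Sorted by start: T1, T3, T2, T4, T5, T6, T7.
T3 starts after T1 ends — done with T1.
T2 starts before T3 ends → T3 and T2 overlap.
T4 starts before T3 ends → T3 and T4 overlap.
T5 starts after T3 ends — done with T3.
T4 starts before T2 ends → T2 and T4 overlap.
T5 starts after T2 ends — done with T2.
T5 starts after T4 ends — done with T4.
T6 starts after T5 ends — done with T5.
T7 starts exactly when T6 ends (back-to-back, no overlap).
Overlapping pairs: T2 & T3, T2 & T4, T3 & T4 — 3 in total.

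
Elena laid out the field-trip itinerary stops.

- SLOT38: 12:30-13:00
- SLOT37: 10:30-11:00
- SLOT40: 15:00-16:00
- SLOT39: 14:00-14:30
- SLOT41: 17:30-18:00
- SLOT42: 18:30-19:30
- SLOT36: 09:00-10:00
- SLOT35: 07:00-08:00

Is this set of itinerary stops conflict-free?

Sorted by start: SLOT35, SLOT36, SLOT37, SLOT38, SLOT39, SLOT40, SLOT41, SLOT42.
SLOT36 starts after SLOT35 ends, so SLOT35 has no further overlaps.
SLOT37 starts after SLOT36 ends, so SLOT36 has no further overlaps.
SLOT38 starts after SLOT37 ends, so SLOT37 has no further overlaps.
SLOT39 starts after SLOT38 ends, so SLOT38 has no further overlaps.
SLOT40 starts after SLOT39 ends, so SLOT39 has no further overlaps.
SLOT41 starts after SLOT40 ends, so SLOT40 has no further overlaps.
SLOT42 starts after SLOT41 ends.
Every pair is clear; the schedule has no overlaps.

Yes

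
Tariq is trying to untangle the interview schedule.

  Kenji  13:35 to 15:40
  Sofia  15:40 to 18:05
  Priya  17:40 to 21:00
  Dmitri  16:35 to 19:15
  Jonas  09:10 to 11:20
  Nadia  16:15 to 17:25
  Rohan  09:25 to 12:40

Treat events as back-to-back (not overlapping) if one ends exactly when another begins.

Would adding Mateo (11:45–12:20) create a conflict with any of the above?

Jonas: ends 11:20 at or before Mateo starts 11:45 → clear.
Rohan: starts 09:25 before Mateo ends 12:20, and ends 12:40 after Mateo starts 11:45 → overlap.
Kenji: starts 13:35 at or after Mateo ends 12:20 → clear.
Sofia: starts 15:40 at or after Mateo ends 12:20 → clear.
Nadia: starts 16:15 at or after Mateo ends 12:20 → clear.
Dmitri: starts 16:35 at or after Mateo ends 12:20 → clear.
Priya: starts 17:40 at or after Mateo ends 12:20 → clear.
Mateo overlaps Rohan.

Yes — it overlaps Rohan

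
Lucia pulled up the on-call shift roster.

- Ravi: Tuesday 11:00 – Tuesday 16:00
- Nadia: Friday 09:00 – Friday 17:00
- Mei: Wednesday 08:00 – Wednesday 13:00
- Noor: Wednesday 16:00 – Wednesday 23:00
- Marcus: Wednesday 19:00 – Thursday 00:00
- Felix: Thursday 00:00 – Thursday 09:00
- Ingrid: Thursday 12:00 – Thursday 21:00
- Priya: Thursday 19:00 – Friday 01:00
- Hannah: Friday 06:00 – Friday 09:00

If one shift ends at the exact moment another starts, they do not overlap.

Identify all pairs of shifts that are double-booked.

Sorted by start: Ravi, Mei, Noor, Marcus, Felix, Ingrid, Priya, Hannah, Nadia.
Mei starts after Ravi ends, so nothing later overlaps Ravi either.
Noor starts after Mei ends, so nothing later overlaps Mei either.
Marcus starts before Noor ends → Noor and Marcus overlap.
Felix starts after Noor ends, so nothing later overlaps Noor either.
Felix starts exactly when Marcus ends (back-to-back, no overlap), so nothing later overlaps Marcus either.
Ingrid starts after Felix ends, so nothing later overlaps Felix either.
Priya starts before Ingrid ends → Ingrid and Priya overlap.
Hannah starts after Ingrid ends, so nothing later overlaps Ingrid either.
Hannah starts after Priya ends, so nothing later overlaps Priya either.
Nadia starts exactly when Hannah ends (back-to-back, no overlap).

Ingrid & Priya, Marcus & Noor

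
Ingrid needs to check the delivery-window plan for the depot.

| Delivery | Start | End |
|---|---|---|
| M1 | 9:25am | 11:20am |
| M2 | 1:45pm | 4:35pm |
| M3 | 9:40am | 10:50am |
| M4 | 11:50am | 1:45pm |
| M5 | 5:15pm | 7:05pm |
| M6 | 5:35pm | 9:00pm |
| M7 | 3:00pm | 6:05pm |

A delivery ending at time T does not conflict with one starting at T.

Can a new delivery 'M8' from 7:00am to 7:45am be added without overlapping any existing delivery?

Yes — the slot is free

M1: starts 9:25am at or after M8 ends 7:45am → clear.
M3: starts 9:40am at or after M8 ends 7:45am → clear.
M4: starts 11:50am at or after M8 ends 7:45am → clear.
M2: starts 1:45pm at or after M8 ends 7:45am → clear.
M7: starts 3:00pm at or after M8 ends 7:45am → clear.
M5: starts 5:15pm at or after M8 ends 7:45am → clear.
M6: starts 5:35pm at or after M8 ends 7:45am → clear.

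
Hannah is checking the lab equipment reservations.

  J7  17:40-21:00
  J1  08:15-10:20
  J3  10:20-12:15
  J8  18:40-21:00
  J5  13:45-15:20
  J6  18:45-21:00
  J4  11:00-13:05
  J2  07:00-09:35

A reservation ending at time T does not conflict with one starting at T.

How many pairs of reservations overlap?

Sorted by start: J2, J1, J3, J4, J5, J7, J8, J6.
J1 starts before J2 ends → J2 and J1 overlap.
J3 starts after J2 ends, so J2 has no further overlaps.
J3 starts exactly when J1 ends (back-to-back, no overlap), so J1 has no further overlaps.
J4 starts before J3 ends → J3 and J4 overlap.
J5 starts after J3 ends, so J3 has no further overlaps.
J5 starts after J4 ends, so J4 has no further overlaps.
J7 starts after J5 ends, so J5 has no further overlaps.
J8 starts before J7 ends → J7 and J8 overlap.
J6 starts before J7 ends → J7 and J6 overlap.
J6 starts before J8 ends → J8 and J6 overlap.
Overlapping pairs: J1 & J2, J3 & J4, J6 & J7, J6 & J8, J7 & J8 — 5 in total.

5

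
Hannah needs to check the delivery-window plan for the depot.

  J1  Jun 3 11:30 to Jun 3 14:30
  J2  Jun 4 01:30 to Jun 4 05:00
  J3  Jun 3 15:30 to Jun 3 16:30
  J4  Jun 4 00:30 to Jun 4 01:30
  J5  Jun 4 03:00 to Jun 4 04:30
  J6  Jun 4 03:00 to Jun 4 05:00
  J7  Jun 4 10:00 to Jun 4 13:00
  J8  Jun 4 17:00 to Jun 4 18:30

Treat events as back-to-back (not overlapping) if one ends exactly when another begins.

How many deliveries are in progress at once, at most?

Walk through starts and ends in time order (an end at T is processed before a start at T):
Jun 3 11:30 start J1 → 1
Jun 3 14:30 end J1 → 0
Jun 3 15:30 start J3 → 1
Jun 3 16:30 end J3 → 0
Jun 4 00:30 start J4 → 1
Jun 4 01:30 end J4 → 0
Jun 4 01:30 start J2 → 1
Jun 4 03:00 start J5 → 2
Jun 4 03:00 start J6 → 3
Jun 4 04:30 end J5 → 2
Jun 4 05:00 end J2 → 1
Jun 4 05:00 end J6 → 0
Jun 4 10:00 start J7 → 1
Jun 4 13:00 end J7 → 0
Jun 4 17:00 start J8 → 1
Jun 4 18:30 end J8 → 0
Peak is 3, at Jun 4 03:00 (J2, J5, J6).

3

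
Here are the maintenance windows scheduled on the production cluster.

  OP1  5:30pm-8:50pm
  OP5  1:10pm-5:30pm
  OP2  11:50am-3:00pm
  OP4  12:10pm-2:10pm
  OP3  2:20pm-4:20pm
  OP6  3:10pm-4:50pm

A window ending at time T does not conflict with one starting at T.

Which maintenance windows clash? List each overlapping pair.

Two intervals overlap when each starts before the other ends.
Sorted by start: OP2, OP4, OP5, OP3, OP6, OP1.
OP4 starts before OP2 ends → OP2 and OP4 overlap.
OP5 starts before OP2 ends → OP2 and OP5 overlap.
OP3 starts before OP2 ends → OP2 and OP3 overlap.
OP6 starts after OP2 ends — done with OP2.
OP5 starts before OP4 ends → OP4 and OP5 overlap.
OP3 starts after OP4 ends — done with OP4.
OP3 starts before OP5 ends → OP5 and OP3 overlap.
OP6 starts before OP5 ends → OP5 and OP6 overlap.
OP1 starts exactly when OP5 ends (back-to-back, no overlap).
OP6 starts before OP3 ends → OP3 and OP6 overlap.
OP1 starts after OP3 ends.
OP1 starts after OP6 ends.

OP2 & OP3, OP2 & OP4, OP2 & OP5, OP3 & OP5, OP3 & OP6, OP4 & OP5, OP5 & OP6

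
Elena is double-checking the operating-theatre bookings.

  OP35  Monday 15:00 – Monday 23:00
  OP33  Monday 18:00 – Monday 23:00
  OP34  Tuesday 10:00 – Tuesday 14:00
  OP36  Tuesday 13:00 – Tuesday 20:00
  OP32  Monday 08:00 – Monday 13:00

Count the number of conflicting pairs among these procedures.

2

Sorted by start: OP32, OP35, OP33, OP34, OP36.
OP35 starts after OP32 ends; OP32 is clear from here.
OP33 starts before OP35 ends → OP35 and OP33 overlap.
OP34 starts after OP35 ends; OP35 is clear from here.
OP34 starts after OP33 ends; OP33 is clear from here.
OP36 starts before OP34 ends → OP34 and OP36 overlap.
Overlapping pairs: OP33 & OP35, OP34 & OP36 — 2 in total.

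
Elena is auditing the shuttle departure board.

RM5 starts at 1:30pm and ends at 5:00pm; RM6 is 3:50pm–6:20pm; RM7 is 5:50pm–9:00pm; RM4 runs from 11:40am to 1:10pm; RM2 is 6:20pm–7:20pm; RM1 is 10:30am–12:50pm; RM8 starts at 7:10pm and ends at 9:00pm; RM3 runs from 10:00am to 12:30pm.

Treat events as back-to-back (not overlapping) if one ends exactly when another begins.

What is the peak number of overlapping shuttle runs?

3

Sort all start/end points and keep a running count:
10:00am start RM3 → 1
10:30am start RM1 → 2
11:40am start RM4 → 3
12:30pm end RM3 → 2
12:50pm end RM1 → 1
1:10pm end RM4 → 0
1:30pm start RM5 → 1
3:50pm start RM6 → 2
5:00pm end RM5 → 1
5:50pm start RM7 → 2
6:20pm end RM6 → 1
6:20pm start RM2 → 2
7:10pm start RM8 → 3
7:20pm end RM2 → 2
9:00pm end RM7 → 1
9:00pm end RM8 → 0
Peak is 3, at 11:40am (RM1, RM3, RM4).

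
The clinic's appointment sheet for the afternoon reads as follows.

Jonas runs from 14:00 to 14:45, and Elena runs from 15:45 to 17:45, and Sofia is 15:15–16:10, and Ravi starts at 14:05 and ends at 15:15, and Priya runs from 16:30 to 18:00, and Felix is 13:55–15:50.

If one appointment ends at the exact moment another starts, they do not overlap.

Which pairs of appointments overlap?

Sorted by start: Felix, Jonas, Ravi, Sofia, Elena, Priya.
Jonas starts before Felix ends → Felix and Jonas overlap.
Ravi starts before Felix ends → Felix and Ravi overlap.
Sofia starts before Felix ends → Felix and Sofia overlap.
Elena starts before Felix ends → Felix and Elena overlap.
Priya starts after Felix ends.
Ravi starts before Jonas ends → Jonas and Ravi overlap.
Sofia starts after Jonas ends, so nothing later overlaps Jonas either.
Sofia starts exactly when Ravi ends (back-to-back, no overlap), so nothing later overlaps Ravi either.
Elena starts before Sofia ends → Sofia and Elena overlap.
Priya starts after Sofia ends.
Priya starts before Elena ends → Elena and Priya overlap.

Elena & Felix, Elena & Priya, Elena & Sofia, Felix & Jonas, Felix & Ravi, Felix & Sofia, Jonas & Ravi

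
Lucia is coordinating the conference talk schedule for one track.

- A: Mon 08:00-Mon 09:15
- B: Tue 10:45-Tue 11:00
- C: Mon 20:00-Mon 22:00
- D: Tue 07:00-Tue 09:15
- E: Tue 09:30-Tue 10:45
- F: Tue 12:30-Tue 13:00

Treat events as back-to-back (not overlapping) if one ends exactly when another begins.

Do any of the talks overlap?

No

Sorted by start: A, C, D, E, B, F.
C starts after A ends, so nothing later overlaps A either.
D starts after C ends, so nothing later overlaps C either.
E starts after D ends, so nothing later overlaps D either.
B starts exactly when E ends (back-to-back, no overlap), so nothing later overlaps E either.
F starts after B ends.
Every pair is clear; the schedule has no overlaps.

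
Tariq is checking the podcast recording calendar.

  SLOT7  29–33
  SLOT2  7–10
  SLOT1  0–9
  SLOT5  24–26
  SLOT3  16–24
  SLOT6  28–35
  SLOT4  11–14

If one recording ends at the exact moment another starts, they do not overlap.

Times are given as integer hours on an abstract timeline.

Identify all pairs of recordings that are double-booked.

Two intervals overlap when each starts before the other ends.
Sorted by start: SLOT1, SLOT2, SLOT4, SLOT3, SLOT5, SLOT6, SLOT7.
SLOT2 starts before SLOT1 ends → SLOT1 and SLOT2 overlap.
SLOT4 starts after SLOT1 ends; SLOT1 is clear from here.
SLOT4 starts after SLOT2 ends; SLOT2 is clear from here.
SLOT3 starts after SLOT4 ends; SLOT4 is clear from here.
SLOT5 starts exactly when SLOT3 ends (back-to-back, no overlap); SLOT3 is clear from here.
SLOT6 starts after SLOT5 ends; SLOT5 is clear from here.
SLOT7 starts before SLOT6 ends → SLOT6 and SLOT7 overlap.

SLOT1 & SLOT2, SLOT6 & SLOT7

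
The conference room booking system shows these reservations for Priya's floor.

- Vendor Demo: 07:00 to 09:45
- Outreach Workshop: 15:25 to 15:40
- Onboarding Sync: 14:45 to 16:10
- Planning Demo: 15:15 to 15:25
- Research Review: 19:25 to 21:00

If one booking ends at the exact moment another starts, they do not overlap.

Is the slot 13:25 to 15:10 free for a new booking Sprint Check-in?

Vendor Demo: ends 09:45 at or before Sprint Check-in starts 13:25 → clear.
Onboarding Sync: starts 14:45 before Sprint Check-in ends 15:10, and ends 16:10 after Sprint Check-in starts 13:25 → overlap.
Planning Demo: starts 15:15 at or after Sprint Check-in ends 15:10 → clear.
Outreach Workshop: starts 15:25 at or after Sprint Check-in ends 15:10 → clear.
Research Review: starts 19:25 at or after Sprint Check-in ends 15:10 → clear.
Sprint Check-in overlaps Onboarding Sync.

No — it overlaps Onboarding Sync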